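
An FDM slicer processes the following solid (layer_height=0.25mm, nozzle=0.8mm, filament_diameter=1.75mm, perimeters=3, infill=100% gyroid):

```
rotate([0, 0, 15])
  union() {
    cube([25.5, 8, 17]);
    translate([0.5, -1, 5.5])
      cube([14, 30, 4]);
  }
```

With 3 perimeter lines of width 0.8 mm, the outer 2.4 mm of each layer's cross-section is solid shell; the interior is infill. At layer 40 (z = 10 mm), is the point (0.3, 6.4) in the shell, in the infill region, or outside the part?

At z = 10 mm: the 25.5×8 cube contributes its full rectangle; the cube at (0.5, -1) is not intersected at this z (z outside [5.5, 9.5]); Combining (union): only the 25.5×8 cube is present, so the union is just that shape — 1 connected region; (whole slice rotated 15° about Z — lengths, areas and connectivity unchanged). Overall, the cross-section is a single solid region. Undo the 15° rotation: the query point maps to (1.946, 6.104) in the un-rotated model frame. The nearest boundary edge runs (25.50, 8.00)→(0.00, 8.00); distance from the point to it = 1.90 mm. The point is inside the cross-section, 1.90 mm from the nearest boundary — within the 2.4 mm shell band (3 × 0.8).

shell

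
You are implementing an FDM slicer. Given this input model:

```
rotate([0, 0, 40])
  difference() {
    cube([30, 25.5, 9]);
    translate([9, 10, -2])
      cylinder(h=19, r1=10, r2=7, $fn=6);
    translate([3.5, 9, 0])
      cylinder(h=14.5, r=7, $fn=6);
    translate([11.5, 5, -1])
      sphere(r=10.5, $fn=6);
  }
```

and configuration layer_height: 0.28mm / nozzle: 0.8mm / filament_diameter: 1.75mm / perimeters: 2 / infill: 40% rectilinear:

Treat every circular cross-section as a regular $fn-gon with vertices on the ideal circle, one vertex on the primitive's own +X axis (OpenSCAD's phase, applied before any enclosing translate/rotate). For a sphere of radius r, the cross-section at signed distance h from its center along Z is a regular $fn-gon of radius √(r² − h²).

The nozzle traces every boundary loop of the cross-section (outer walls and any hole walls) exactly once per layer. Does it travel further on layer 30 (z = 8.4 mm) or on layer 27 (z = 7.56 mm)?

layer 30 (z = 8.4 mm)

Layer 30 (z = 8.4): the cube (footprint 30×25.5) is included at this height (perimeter 111.00 mm); the cone at (9, 10) (r1=10→r2=7) has section circumradius 8.358 here — a regular 6-gon (perimeter = 2·6·8.358·sin(180°/6) = 50.15 mm); the r=7 cylinder at (3.5, 9) contributes a regular 6-gon of circumradius 7 (perimeter = 2·6·7.000·sin(180°/6) = 42.00 mm); the r=10.5 sphere at (11.5, 5) slices to a regular 6-gon of circumradius 4.679 (√(r²−h²) with h=9.4 from center) (perimeter = 2·6·4.679·sin(180°/6) = 28.07 mm); Taking the first minus the rest: starting from the 30×25.5 cube, the cone at (9, 10) lies wholly inside it (removes its full 181.49 mm² and its 50.15 mm outline becomes a hole wall); the r=7 cylinder at (3.5, 9) partially overlaps it — only the 29.58 mm² overlap (of its 127.31 mm²) is removed, clipping the outline; the r=10.5 sphere at (11.5, 5) partially overlaps it — only the 15.47 mm² overlap (of its 56.87 mm²) is removed, clipping the outline — boundary = 147.11 mm; (whole slice rotated 40° about Z — lengths, areas and connectivity unchanged). So its perimeter = 147.11 mm. Layer 27 (z = 7.56): the cube is present — its section is the full 30×25.5 rectangle (perimeter 111.00 mm); the cone at (9, 10) contributes a regular 6-gon of circumradius 8.491 (interpolated between r1=10 and r2=7 at t=0.503) (perimeter = 2·6·8.491·sin(180°/6) = 50.94 mm); the r=7 cylinder at (3.5, 9) gives a regular 6-gon of circumradius 7 (constant along its height) (perimeter = 2·6·7.000·sin(180°/6) = 42.00 mm); the sphere at (11.5, 5): section is a regular 6-gon, circumradius = √(r²−h²) = √(10.5²−8.56²) = 6.081 (perimeter = 2·6·6.081·sin(180°/6) = 36.48 mm); Subtracting the remaining from the first: starting from the 30×25.5 cube, the cone at (9, 10) lies wholly inside it (removes its full 187.29 mm² and its 50.94 mm outline becomes a hole wall); the r=7 cylinder at (3.5, 9) partially overlaps it — only the 27.97 mm² overlap (of its 127.31 mm²) is removed, clipping the outline; the r=10.5 sphere at (11.5, 5) partially overlaps it — only the 31.80 mm² overlap (of its 96.07 mm²) is removed, clipping the outline — boundary = 137.09 mm; (whole slice rotated 40° about Z — lengths, areas and connectivity unchanged). So its perimeter = 137.09 mm. Layer 30 is larger (147.11 vs 137.09 mm).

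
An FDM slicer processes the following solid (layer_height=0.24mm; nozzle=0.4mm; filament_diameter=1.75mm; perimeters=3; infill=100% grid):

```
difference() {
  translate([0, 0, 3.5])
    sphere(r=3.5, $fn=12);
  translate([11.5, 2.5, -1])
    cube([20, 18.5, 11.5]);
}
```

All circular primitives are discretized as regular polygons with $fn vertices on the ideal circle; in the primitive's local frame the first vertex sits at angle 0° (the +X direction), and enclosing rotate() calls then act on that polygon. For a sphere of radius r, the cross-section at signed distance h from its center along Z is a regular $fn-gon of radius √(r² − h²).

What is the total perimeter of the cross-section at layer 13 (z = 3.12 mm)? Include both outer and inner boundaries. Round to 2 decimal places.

At z = 3.12 mm: the r=3.5 sphere slices to a regular 12-gon of circumradius 3.479 (√(r²−h²) with h=0.38 from center) (perimeter = 2·12·3.479·sin(180°/12) = 21.61 mm); the cube at (11.5, 2.5) (footprint 20×18.5) is included at this height (perimeter 77.00 mm); Taking the first minus the rest: starting from the r=3.5 sphere, the 20×18.5 cube at (11.5, 2.5) misses the remaining region (no effect) — boundary = 21.61 mm. Overall, the cross-section is a single solid region. Total boundary length (outer) = 21.61 mm.

21.61 mm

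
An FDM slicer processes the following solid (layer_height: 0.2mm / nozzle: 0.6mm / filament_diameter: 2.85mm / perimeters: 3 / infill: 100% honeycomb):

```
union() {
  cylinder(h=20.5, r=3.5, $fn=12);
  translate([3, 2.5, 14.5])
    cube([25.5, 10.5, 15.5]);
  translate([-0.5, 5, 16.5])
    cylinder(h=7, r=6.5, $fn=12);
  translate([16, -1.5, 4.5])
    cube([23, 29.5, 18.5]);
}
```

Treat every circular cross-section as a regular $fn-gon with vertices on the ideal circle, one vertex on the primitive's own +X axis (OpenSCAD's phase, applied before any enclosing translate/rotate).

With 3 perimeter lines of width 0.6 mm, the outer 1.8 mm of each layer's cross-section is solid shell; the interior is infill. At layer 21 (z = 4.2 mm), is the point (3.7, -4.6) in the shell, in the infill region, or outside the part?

outside

At z = 4.2 mm: the r=3.5 cylinder contributes a regular 12-gon of circumradius 3.5; the cube at (3, 2.5) is absent (z outside [14.5, 30]); the cylinder at (-0.5, 5) does not reach this height (z outside [16.5, 23.5]); the cube at (16, -1.5) does not reach this height (z outside [4.5, 23]); Merging all regions: only the r=3.5 cylinder is present, so the union is just that shape — 1 connected region. Overall, the cross-section is a single solid region. The nearest boundary edge runs (1.75, -3.03)→(3.03, -1.75); distance from the point to it = 2.49 mm. The point is not inside any of the regions above, so it lies outside the cross-section (2.49 mm from the nearest boundary).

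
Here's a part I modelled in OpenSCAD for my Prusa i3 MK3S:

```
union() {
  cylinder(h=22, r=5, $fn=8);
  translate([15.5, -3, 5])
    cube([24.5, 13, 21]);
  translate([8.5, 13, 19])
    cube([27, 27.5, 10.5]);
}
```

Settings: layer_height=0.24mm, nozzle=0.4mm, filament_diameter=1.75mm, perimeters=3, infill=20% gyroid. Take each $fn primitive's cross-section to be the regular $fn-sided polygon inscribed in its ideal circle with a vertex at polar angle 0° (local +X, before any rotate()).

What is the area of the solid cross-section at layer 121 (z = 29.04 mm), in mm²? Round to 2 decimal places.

742.50 mm²

At z = 29.04 mm: the cylinder is not intersected at this z (z outside [0, 22]); the cube at (15.5, -3) does not reach this height (z outside [5, 26]); the 27×27.5 cube at (8.5, 13) contributes its full rectangle (area 742.50 mm²); Combining (union): only the 27×27.5 cube at (8.5, 13) is present, so the union is just that shape — area = 742.50 mm². Overall, the cross-section is a single solid region. Net area = 742.50 mm².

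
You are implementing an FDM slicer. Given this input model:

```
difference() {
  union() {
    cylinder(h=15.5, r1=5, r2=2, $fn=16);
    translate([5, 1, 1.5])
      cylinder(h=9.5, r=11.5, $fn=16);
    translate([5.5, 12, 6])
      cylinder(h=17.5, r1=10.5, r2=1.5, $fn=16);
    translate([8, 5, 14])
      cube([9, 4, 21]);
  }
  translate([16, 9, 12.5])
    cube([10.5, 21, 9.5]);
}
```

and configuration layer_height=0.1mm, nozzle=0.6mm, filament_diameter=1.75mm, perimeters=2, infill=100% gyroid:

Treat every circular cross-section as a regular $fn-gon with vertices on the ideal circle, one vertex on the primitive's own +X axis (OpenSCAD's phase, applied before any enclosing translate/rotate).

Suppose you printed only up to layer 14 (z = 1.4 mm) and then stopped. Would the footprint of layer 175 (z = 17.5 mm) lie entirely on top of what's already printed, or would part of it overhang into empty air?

part overhangs

Compare the two slices. At z = 1.4: the cone: at t=0.090 of its height the radius interpolates to r₁+(r₂−r₁)t = 4.729, giving a regular 16-gon of that circumradius (area = (16/2)·4.729²·sin(360°/16) = 68.47 mm²); the cylinder at (5, 1) is not intersected at this z (z outside [1.5, 11]); the cone at (5.5, 12) is not intersected at this z (z outside [6, 23.5]); the cube at (8, 5) is absent (z outside [14, 35]); Combining (union): only the cone is present, so the union is just that shape — area = 68.47 mm²; the cube at (16, 9) does not reach this height (z outside [12.5, 22]); Subtracting the remaining from the first: none of the subtracted shapes is present at this height, so the result so far is unchanged — area = 68.47 mm². At z = 17.5: the cone is absent (z outside [0, 15.5]); the cylinder at (5, 1) is absent (z outside [1.5, 11]); the cone at (5.5, 12) contributes a regular 16-gon of circumradius 4.586 (interpolated between r1=10.5 and r2=1.5 at t=0.657) (area = (16/2)·4.586²·sin(360°/16) = 64.38 mm²); the cube at (8, 5) (footprint 9×4) is included at this height (area 36.00 mm²); Combining (union): the regions partially overlap — summed areas 100.38 mm² minus the doubly-counted overlap 0.38 mm² gives 99.99 mm² — area = 99.99 mm²; the cube at (16, 9) is present — its section is the full 10.5×21 rectangle (area 220.50 mm²); After the difference (first − rest): starting from that combined region (99.99 mm²), the 10.5×21 cube at (16, 9) misses the remaining region (no effect) — area = 99.99 mm². Checking containment: at z = 17.5 the cross-section extends beyond the z = 1.4 cross-section by about 99.99 mm².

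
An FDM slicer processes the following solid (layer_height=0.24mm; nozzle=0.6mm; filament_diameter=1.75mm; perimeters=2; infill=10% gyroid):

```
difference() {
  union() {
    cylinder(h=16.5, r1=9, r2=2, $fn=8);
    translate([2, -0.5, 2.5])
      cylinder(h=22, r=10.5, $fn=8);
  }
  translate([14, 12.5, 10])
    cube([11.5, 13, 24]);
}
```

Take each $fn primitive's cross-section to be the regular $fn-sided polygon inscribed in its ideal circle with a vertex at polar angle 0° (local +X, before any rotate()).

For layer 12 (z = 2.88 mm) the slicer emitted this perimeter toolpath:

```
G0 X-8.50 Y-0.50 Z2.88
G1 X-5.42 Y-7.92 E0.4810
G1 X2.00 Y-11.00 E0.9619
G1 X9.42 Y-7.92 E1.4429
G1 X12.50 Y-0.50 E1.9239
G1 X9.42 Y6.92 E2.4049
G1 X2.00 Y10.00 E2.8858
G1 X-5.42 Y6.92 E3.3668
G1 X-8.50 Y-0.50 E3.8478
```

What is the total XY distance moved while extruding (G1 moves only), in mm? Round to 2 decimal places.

Sum the Euclidean lengths of each G1 segment: total = 64.27 mm.

64.27 mm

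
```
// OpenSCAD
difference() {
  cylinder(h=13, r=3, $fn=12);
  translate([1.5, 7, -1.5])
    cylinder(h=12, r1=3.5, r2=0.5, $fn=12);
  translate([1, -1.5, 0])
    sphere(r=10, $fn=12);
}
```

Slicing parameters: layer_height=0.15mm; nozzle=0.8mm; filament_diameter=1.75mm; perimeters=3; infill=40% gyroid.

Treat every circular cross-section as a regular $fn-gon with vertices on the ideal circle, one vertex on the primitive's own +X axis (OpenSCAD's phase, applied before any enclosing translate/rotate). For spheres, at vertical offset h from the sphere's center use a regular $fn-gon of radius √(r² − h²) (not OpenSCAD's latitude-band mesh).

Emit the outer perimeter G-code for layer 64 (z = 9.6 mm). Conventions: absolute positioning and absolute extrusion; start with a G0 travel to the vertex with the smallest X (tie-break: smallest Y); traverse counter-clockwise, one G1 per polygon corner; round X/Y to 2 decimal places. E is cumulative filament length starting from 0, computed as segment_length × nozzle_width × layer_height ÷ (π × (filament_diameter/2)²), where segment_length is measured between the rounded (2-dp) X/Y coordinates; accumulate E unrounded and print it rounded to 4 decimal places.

G0 X-3.00 Y0.00 Z9.60
G1 X-2.60 Y-1.50 E0.0775
G1 X-1.51 Y-2.59 E0.1544
G1 X-1.80 Y-1.50 E0.2106
G1 X-1.42 Y-0.10 E0.2830
G1 X-0.40 Y0.92 E0.3550
G1 X1.00 Y1.30 E0.4273
G1 X2.40 Y0.92 E0.4997
G1 X2.88 Y0.44 E0.5336
G1 X2.60 Y1.50 E0.5883
G1 X1.50 Y2.60 E0.6659
G1 X0.00 Y3.00 E0.7433
G1 X-1.50 Y2.60 E0.8208
G1 X-2.60 Y1.50 E0.8984
G1 X-3.00 Y0.00 E0.9759

At z = 9.6 mm: the cylinder: section is a regular 12-gon, circumradius r=3; the cone at (1.5, 7): at t=0.925 of its height the radius interpolates to r₁+(r₂−r₁)t = 0.725, giving a regular 12-gon of that circumradius; the r=10 sphere at (1, -1.5) contributes a regular 12-gon of circumradius √(10²−9.6²) = 2.800; After the difference (first − rest): starting from the r=3 cylinder, the cone at (1.5, 7) misses the remaining region (no effect); the r=10 sphere at (1, -1.5) partially overlaps it — only the 15.16 mm² overlap (of its 23.52 mm²) is removed, clipping the outline — 1 connected region. The outline is a single polygon with 14 vertices. Extrusion per mm of travel: 0.8 × 0.15 / (π × 0.875²) = 0.049890. Accumulating E over each segment gives final E = 0.9759.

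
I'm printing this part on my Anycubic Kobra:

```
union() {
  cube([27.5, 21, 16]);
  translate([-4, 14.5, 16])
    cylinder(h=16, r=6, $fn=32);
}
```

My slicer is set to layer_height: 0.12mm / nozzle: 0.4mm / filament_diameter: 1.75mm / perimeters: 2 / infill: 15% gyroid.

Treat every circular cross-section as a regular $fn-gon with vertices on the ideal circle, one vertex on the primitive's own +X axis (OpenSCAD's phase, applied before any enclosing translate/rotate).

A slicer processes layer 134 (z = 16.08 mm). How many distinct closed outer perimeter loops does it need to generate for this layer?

At z = 16.08 mm: the cube is absent (z outside [0, 16]); the r=6 cylinder at (-4, 14.5) gives a regular 32-gon of circumradius 6 (constant along its height); Merging all regions: only the r=6 cylinder at (-4, 14.5) is present, so the union is just that shape — 1 connected region. The result has 1 disconnected region.

1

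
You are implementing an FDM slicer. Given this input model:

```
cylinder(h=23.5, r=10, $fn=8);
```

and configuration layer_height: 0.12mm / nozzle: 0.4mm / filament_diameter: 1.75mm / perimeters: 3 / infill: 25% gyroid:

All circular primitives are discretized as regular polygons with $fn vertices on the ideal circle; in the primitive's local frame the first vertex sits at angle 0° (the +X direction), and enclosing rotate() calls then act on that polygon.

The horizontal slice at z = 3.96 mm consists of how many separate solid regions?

1

At z = 3.96 mm: the cylinder: section is a regular 8-gon, circumradius r=10. The result has 1 disconnected region.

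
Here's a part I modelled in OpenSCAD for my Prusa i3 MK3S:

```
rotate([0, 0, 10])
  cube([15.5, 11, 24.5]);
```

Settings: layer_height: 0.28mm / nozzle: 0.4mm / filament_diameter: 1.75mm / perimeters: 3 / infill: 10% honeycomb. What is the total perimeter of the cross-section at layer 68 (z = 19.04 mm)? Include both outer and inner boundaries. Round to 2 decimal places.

At z = 19.04 mm: the 15.5×11 cube contributes its full rectangle (perimeter 53.00 mm); (rotated 10° about Z; rotation is an isometry so areas/perimeters/island counts are preserved). Overall, the cross-section is a single solid region. Total boundary length (outer) = 53.00 mm.

53.00 mm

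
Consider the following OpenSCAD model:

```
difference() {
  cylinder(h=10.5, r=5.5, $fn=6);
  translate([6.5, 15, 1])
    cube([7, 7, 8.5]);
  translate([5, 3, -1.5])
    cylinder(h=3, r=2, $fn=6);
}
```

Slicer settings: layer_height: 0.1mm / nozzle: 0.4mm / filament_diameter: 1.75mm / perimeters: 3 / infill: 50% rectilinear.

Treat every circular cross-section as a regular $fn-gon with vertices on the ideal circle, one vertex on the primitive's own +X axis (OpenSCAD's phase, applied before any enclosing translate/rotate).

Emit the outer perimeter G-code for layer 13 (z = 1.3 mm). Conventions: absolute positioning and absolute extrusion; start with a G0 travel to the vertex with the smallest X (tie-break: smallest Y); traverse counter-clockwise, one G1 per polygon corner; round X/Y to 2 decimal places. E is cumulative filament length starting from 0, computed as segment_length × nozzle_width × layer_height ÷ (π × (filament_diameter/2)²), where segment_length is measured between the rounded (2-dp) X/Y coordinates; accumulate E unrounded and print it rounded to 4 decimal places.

G0 X-5.50 Y0.00 Z1.30
G1 X-2.75 Y-4.76 E0.0914
G1 X2.75 Y-4.76 E0.1829
G1 X5.50 Y0.00 E0.2743
G1 X4.77 Y1.27 E0.2987
G1 X4.00 Y1.27 E0.3115
G1 X3.00 Y3.00 E0.3447
G1 X3.38 Y3.67 E0.3575
G1 X2.75 Y4.76 E0.3784
G1 X-2.75 Y4.76 E0.4699
G1 X-5.50 Y0.00 E0.5613

At z = 1.3 mm: the r=5.5 cylinder gives a regular 6-gon of circumradius 5.5 (constant along its height); the cube at (6.5, 15) is present — its section is the full 7×7 rectangle; the r=2 cylinder at (5, 3) contributes a regular 6-gon of circumradius 2; Subtracting the remaining from the first: starting from the r=5.5 cylinder, the 7×7 cube at (6.5, 15) misses the remaining region (no effect); the r=2 cylinder at (5, 3) partially overlaps it — only the 1.59 mm² overlap (of its 10.39 mm²) is removed, clipping the outline — 1 connected region. The outline is a single polygon with 10 vertices. Extrusion per mm of travel: 0.4 × 0.1 / (π × 0.875²) = 0.016630. Accumulating E over each segment gives final E = 0.5613.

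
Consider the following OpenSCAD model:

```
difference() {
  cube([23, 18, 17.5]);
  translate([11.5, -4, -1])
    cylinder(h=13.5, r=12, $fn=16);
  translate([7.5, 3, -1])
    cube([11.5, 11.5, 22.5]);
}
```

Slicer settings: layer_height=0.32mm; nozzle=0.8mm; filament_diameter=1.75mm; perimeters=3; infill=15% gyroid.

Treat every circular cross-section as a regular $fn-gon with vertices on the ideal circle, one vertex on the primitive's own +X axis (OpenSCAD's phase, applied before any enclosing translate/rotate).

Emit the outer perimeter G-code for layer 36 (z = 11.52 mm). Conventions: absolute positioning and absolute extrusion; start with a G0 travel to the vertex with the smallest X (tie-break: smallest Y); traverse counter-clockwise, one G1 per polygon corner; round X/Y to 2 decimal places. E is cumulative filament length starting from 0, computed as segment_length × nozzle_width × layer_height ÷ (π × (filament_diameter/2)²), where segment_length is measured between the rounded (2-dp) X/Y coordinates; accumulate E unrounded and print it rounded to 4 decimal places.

G0 X0.00 Y0.00 Z11.52
G1 X0.30 Y0.00 E0.0319
G1 X0.41 Y0.59 E0.0958
G1 X3.01 Y4.49 E0.5947
G1 X6.91 Y7.09 E1.0936
G1 X7.50 Y7.20 E1.1574
G1 X7.50 Y14.50 E1.9344
G1 X19.00 Y14.50 E3.1584
G1 X19.00 Y5.14 E4.1546
G1 X19.99 Y4.49 E4.2806
G1 X22.59 Y0.59 E4.7795
G1 X22.70 Y0.00 E4.8434
G1 X23.00 Y0.00 E4.8753
G1 X23.00 Y18.00 E6.7911
G1 X0.00 Y18.00 E9.2390
G1 X0.00 Y0.00 E11.1548

At z = 11.52 mm: the cube is present — its section is the full 23×18 rectangle; the r=12 cylinder at (11.5, -4) contributes a regular 16-gon of circumradius 12; the 11.5×11.5 cube at (7.5, 3) contributes its full rectangle; After the difference (first − rest): starting from the 23×18 cube, the r=12 cylinder at (11.5, -4) partially overlaps it — only the 127.61 mm² overlap (of its 440.85 mm²) is removed, clipping the outline; the 11.5×11.5 cube at (7.5, 3) partially overlaps it — only the 83.92 mm² overlap (of its 132.25 mm²) is removed, clipping the outline — 1 connected region. The outline is a single polygon with 15 vertices. Extrusion per mm of travel: 0.8 × 0.32 / (π × 0.875²) = 0.106432. Accumulating E over each segment gives final E = 11.1548.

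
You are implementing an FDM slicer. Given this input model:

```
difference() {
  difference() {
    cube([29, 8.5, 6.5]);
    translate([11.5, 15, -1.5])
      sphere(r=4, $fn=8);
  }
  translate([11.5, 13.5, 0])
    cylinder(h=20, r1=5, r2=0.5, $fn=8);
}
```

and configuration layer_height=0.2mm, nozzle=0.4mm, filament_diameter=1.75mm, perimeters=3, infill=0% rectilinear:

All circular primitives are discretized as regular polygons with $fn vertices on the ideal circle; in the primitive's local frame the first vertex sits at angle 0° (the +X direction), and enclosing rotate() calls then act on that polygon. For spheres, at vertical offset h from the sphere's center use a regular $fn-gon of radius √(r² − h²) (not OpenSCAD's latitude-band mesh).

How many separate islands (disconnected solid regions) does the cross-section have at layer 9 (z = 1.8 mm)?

1

At z = 1.8 mm: the 29×8.5 cube contributes its full rectangle; the sphere at (11.5, 15): section is a regular 8-gon, circumradius = √(r²−h²) = √(4²−3.3²) = 2.261; Subtracting the remaining from the first: starting from the 29×8.5 cube, the r=4 sphere at (11.5, 15) misses the remaining region (no effect) — 1 connected region; the cone at (11.5, 13.5) contributes a regular 8-gon of circumradius 4.595 (interpolated between r1=5 and r2=0.5 at t=0.090); Subtracting the remaining from the first: starting from that combined region, the cone at (11.5, 13.5) misses the remaining region (no effect) — 1 connected region. Overall, the cross-section is a single solid region. Island count = 1.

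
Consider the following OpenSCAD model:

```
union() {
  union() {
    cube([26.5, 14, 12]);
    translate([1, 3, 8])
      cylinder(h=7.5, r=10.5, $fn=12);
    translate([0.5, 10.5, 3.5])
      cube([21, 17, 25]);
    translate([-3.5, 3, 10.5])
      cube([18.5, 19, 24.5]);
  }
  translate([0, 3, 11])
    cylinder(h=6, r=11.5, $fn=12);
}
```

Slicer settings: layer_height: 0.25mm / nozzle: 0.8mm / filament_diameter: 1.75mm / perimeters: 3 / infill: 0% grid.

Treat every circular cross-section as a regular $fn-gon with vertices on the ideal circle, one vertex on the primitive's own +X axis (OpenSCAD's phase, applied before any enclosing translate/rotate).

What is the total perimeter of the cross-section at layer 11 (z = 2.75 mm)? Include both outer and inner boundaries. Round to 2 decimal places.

81.00 mm

At z = 2.75 mm: the 26.5×14 cube contributes its full rectangle (perimeter 81.00 mm); the cylinder at (1, 3) is absent (z outside [8, 15.5]); the cube at (0.5, 10.5) is absent (z outside [3.5, 28.5]); the cube at (-3.5, 3) is absent (z outside [10.5, 35]); Combining (union): only the 26.5×14 cube is present, so the union is just that shape — boundary = 81.00 mm; the cylinder at (0, 3) is absent (z outside [11, 17]); Taking the union: only the result so far is present, so the union is just that shape — boundary = 81.00 mm. Overall, the cross-section is a single solid region. Total boundary length (outer) = 81.00 mm.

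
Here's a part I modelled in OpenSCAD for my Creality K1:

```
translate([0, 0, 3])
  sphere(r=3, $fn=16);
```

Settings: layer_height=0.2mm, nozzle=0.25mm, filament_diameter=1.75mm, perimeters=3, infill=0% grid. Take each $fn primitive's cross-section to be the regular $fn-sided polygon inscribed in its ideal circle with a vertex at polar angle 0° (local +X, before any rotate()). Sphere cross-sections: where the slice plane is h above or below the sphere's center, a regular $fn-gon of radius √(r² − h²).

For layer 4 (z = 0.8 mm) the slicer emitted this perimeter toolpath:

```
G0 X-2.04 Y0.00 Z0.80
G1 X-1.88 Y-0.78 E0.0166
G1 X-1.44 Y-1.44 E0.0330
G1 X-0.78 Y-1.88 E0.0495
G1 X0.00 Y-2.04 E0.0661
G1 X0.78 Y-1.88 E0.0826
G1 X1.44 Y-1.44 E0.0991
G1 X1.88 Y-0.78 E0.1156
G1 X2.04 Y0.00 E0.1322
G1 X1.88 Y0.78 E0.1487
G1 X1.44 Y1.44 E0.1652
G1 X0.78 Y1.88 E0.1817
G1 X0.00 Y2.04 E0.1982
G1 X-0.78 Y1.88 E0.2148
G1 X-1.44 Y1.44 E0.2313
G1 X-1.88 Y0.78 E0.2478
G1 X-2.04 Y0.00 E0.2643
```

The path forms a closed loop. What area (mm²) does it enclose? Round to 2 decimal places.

12.70 mm²

Apply the shoelace formula to the sequence of (X, Y) vertices; enclosed area = 12.70 mm².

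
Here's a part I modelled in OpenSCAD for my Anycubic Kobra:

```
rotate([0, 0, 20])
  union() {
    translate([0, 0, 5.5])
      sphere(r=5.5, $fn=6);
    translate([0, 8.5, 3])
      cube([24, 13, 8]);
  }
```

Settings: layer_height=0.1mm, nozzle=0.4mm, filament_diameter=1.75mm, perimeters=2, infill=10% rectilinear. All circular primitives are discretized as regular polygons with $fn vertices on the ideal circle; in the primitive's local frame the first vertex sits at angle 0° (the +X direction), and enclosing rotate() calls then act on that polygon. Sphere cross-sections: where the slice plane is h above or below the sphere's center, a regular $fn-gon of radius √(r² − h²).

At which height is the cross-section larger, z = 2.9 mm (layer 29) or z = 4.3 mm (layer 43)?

layer 43 (z = 4.3 mm)

Layer 29 (z = 2.9): the r=5.5 sphere contributes a regular 6-gon of circumradius √(5.5²−2.6²) = 4.847 (area = (6/2)·4.847²·sin(360°/6) = 61.03 mm²); the cube at (0, 8.5) is not intersected at this z (z outside [3, 11]); Merging all regions: only the r=5.5 sphere is present, so the union is just that shape — area = 61.03 mm²; (whole slice rotated 20° about Z — lengths, areas and connectivity unchanged). So its area = 61.03 mm². Layer 43 (z = 4.3): the r=5.5 sphere slices to a regular 6-gon of circumradius 5.367 (√(r²−h²) with h=1.2 from center) (area = (6/2)·5.367²·sin(360°/6) = 74.85 mm²); the cube at (0, 8.5) (footprint 24×13) is included at this height (area 312.00 mm²); Merging all regions: the 2 present regions are separate (no shared area or edge), so areas and boundary lengths simply add and each stays a separate island — area = 386.85 mm²; (whole slice rotated 20° about Z — lengths, areas and connectivity unchanged). So its area = 386.85 mm². Layer 43 is larger (386.85 vs 61.03 mm²).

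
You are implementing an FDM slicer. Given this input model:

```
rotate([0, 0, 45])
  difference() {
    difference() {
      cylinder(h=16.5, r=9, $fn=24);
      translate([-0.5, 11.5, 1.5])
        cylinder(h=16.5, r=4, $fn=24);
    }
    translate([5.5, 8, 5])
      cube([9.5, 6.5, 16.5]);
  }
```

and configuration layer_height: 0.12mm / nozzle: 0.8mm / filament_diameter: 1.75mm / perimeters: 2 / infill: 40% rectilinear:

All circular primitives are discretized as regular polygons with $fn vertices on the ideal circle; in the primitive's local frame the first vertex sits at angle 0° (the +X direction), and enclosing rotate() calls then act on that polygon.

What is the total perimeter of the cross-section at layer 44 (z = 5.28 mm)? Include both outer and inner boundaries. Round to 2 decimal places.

At z = 5.28 mm: the r=9 cylinder gives a regular 24-gon of circumradius 9 (constant along its height) (perimeter = 2·24·9.000·sin(180°/24) = 56.39 mm); the cylinder at (-0.5, 11.5): section is a regular 24-gon, circumradius r=4 (perimeter = 2·24·4.000·sin(180°/24) = 25.06 mm); After the difference (first − rest): starting from the r=9 cylinder, the r=4 cylinder at (-0.5, 11.5) partially overlaps it — only the 5.12 mm² overlap (of its 49.69 mm²) is removed, clipping the outline — boundary = 56.82 mm; the cube at (5.5, 8) (footprint 9.5×6.5) is included at this height (perimeter 32.00 mm); Taking the first minus the rest: starting from that combined region, the 9.5×6.5 cube at (5.5, 8) misses the remaining region (no effect) — boundary = 56.82 mm; (whole slice rotated 45° about Z — lengths, areas and connectivity unchanged). Overall, the cross-section is a single solid region. Total boundary length (outer) = 56.82 mm.

56.82 mm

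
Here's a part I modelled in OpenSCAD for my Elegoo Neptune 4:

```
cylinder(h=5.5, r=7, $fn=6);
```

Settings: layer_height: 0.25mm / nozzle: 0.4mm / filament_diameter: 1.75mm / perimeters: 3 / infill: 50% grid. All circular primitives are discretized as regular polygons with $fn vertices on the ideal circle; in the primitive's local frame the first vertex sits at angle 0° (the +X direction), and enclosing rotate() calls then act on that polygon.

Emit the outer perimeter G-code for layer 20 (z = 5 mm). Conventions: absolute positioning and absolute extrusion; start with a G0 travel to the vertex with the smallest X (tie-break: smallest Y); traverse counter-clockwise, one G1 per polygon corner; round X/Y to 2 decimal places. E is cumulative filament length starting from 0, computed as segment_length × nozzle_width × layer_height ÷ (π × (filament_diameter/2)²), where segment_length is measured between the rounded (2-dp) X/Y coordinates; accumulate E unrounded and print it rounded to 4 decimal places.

At z = 5 mm: the r=7 cylinder contributes a regular 6-gon of circumradius 7. The outline is a single polygon with 6 vertices. Extrusion per mm of travel: 0.4 × 0.25 / (π × 0.875²) = 0.041575. Accumulating E over each segment gives final E = 1.7458.

G0 X-7.00 Y0.00 Z5.00
G1 X-3.50 Y-6.06 E0.2909
G1 X3.50 Y-6.06 E0.5820
G1 X7.00 Y0.00 E0.8729
G1 X3.50 Y6.06 E1.1639
G1 X-3.50 Y6.06 E1.4549
G1 X-7.00 Y0.00 E1.7458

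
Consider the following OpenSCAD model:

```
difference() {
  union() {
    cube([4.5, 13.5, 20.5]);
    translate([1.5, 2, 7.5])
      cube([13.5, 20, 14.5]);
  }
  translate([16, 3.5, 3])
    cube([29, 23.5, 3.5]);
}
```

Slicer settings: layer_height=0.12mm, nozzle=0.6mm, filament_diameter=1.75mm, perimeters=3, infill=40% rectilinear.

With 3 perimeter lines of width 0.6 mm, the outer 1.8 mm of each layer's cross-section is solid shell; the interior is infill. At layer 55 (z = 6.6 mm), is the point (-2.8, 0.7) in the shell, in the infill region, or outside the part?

At z = 6.6 mm: the 4.5×13.5 cube contributes its full rectangle; the cube at (1.5, 2) is absent (z outside [7.5, 22]); Taking the union: only the 4.5×13.5 cube is present, so the union is just that shape — 1 connected region; the cube at (16, 3.5) is absent (z outside [3, 6.5]); After the difference (first − rest): none of the subtracted shapes is present at this height, so that combined region is unchanged — 1 connected region. Overall, the cross-section is a single solid region. The nearest boundary edge runs (0.00, 13.50)→(0.00, 0.00); distance from the point to it = 2.80 mm. The point is not inside any of the regions above, so it lies outside the cross-section (2.80 mm from the nearest boundary).

outside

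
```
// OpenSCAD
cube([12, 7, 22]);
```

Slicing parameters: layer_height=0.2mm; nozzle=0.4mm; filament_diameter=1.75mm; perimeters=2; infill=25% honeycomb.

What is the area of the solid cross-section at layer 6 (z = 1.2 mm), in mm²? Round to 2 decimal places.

84.00 mm²

At z = 1.2 mm: the 12×7 cube contributes its full rectangle (area 84.00 mm²). Overall, the cross-section is a single solid region. Net area = 84.00 mm².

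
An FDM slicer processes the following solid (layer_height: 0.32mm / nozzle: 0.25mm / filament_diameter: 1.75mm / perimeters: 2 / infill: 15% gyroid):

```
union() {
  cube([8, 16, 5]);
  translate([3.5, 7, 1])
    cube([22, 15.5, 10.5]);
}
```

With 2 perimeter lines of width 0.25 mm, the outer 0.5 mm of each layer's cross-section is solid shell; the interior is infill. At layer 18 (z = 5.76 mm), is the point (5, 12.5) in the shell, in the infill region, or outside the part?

At z = 5.76 mm: the cube does not reach this height (z outside [0, 5]); the cube at (3.5, 7) (footprint 22×15.5) is included at this height; Taking the union: only the 22×15.5 cube at (3.5, 7) is present, so the union is just that shape — 1 connected region. Overall, the cross-section is a single solid region. The nearest boundary edge runs (3.50, 22.50)→(3.50, 7.00); distance from the point to it = 1.50 mm. The point is inside the cross-section and 1.50 mm from the nearest boundary — more than the 0.5 mm shell width (2 × 0.25), so it's in the infill interior.

infill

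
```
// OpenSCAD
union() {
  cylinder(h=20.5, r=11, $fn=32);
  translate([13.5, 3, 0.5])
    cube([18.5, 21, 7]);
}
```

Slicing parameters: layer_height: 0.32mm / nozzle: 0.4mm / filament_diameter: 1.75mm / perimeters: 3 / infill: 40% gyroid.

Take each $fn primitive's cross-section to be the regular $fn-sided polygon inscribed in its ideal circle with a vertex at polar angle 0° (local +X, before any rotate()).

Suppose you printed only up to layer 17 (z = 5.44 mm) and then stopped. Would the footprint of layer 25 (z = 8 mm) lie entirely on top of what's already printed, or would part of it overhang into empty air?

entirely on top

Compare the two slices. At z = 5.44: the r=11 cylinder gives a regular 32-gon of circumradius 11 (constant along its height) (area = (32/2)·11.000²·sin(360°/32) = 377.69 mm²); the cube at (13.5, 3) (footprint 18.5×21) is included at this height (area 388.50 mm²); Merging all regions: the 2 present regions are separate (no shared area or edge), so areas and boundary lengths simply add and each stays a separate island — area = 766.19 mm². At z = 8: the r=11 cylinder contributes a regular 32-gon of circumradius 11 (area = (32/2)·11.000²·sin(360°/32) = 377.69 mm²); the cube at (13.5, 3) is not intersected at this z (z outside [0.5, 7.5]); Merging all regions: only the r=11 cylinder is present, so the union is just that shape — area = 377.69 mm². Checking containment: the cross-section at z = 8 is a subset of the cross-section at z = 5.44.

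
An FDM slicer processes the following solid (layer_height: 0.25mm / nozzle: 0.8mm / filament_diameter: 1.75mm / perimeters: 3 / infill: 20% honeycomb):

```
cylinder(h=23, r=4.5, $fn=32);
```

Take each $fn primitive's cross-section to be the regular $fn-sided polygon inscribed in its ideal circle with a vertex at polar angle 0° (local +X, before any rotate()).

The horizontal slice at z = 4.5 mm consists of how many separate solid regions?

1

At z = 4.5 mm: the r=4.5 cylinder gives a regular 32-gon of circumradius 4.5 (constant along its height). The result has 1 disconnected region.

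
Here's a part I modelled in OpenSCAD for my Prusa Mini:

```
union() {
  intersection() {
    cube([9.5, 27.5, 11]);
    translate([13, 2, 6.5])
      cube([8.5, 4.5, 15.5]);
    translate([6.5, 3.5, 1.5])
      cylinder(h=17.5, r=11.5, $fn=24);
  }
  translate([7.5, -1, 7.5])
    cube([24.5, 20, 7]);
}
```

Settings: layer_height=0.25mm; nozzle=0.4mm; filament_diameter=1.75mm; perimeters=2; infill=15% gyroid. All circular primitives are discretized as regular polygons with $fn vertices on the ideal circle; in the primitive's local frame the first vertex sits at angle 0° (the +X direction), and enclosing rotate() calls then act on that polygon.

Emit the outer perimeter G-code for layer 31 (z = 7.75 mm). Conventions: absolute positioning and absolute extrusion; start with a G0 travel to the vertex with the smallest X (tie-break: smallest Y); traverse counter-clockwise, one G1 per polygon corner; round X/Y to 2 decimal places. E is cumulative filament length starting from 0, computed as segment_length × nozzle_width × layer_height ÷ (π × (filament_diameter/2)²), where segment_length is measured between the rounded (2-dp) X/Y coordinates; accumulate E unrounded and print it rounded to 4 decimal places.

At z = 7.75 mm: the 9.5×27.5 cube contributes its full rectangle; the cube at (13, 2) is present — its section is the full 8.5×4.5 rectangle; the r=11.5 cylinder at (6.5, 3.5) gives a regular 24-gon of circumradius 11.5 (constant along its height); Taking the intersection: the 8.5×4.5 cube at (13, 2) does not overlap the 9.5×27.5 cube (empty); the r=11.5 cylinder at (6.5, 3.5) does not overlap the running intersection (empty) — nothing remains; the cube at (7.5, -1) is present — its section is the full 24.5×20 rectangle; Merging all regions: only the 24.5×20 cube at (7.5, -1) is present, so the union is just that shape — 1 connected region. The outline is a single polygon with 4 vertices. Extrusion per mm of travel: 0.4 × 0.25 / (π × 0.875²) = 0.041575. Accumulating E over each segment gives final E = 3.7002.

G0 X7.50 Y-1.00 Z7.75
G1 X32.00 Y-1.00 E1.0186
G1 X32.00 Y19.00 E1.8501
G1 X7.50 Y19.00 E2.8687
G1 X7.50 Y-1.00 E3.7002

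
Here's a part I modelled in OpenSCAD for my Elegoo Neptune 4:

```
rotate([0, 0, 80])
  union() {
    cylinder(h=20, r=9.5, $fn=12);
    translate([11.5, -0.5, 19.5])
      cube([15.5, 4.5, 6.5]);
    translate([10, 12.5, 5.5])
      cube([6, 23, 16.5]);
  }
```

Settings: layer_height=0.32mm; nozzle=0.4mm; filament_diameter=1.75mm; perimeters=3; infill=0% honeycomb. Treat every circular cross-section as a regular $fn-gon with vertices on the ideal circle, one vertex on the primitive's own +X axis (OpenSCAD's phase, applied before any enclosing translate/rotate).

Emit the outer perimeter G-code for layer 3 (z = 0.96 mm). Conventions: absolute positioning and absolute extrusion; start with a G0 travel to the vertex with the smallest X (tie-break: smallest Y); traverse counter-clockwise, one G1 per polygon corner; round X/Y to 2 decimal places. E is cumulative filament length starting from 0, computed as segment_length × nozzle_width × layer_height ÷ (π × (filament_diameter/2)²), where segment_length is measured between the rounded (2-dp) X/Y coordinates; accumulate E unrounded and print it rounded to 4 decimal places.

G0 X-9.36 Y1.65 Z0.96
G1 X-8.93 Y-3.25 E0.2618
G1 X-6.11 Y-7.28 E0.5235
G1 X-1.65 Y-9.36 E0.7854
G1 X3.25 Y-8.93 E1.0472
G1 X7.28 Y-6.11 E1.3089
G1 X9.36 Y-1.65 E1.5708
G1 X8.93 Y3.25 E1.8326
G1 X6.11 Y7.28 E2.0943
G1 X1.65 Y9.36 E2.3562
G1 X-3.25 Y8.93 E2.6180
G1 X-7.28 Y6.11 E2.8797
G1 X-9.36 Y1.65 E3.1416

At z = 0.96 mm: the r=9.5 cylinder gives a regular 12-gon of circumradius 9.5 (constant along its height); the cube at (11.5, -0.5) is absent (z outside [19.5, 26]); the cube at (10, 12.5) does not reach this height (z outside [5.5, 22]); Combining (union): only the r=9.5 cylinder is present, so the union is just that shape — 1 connected region; (whole slice rotated 80° about Z — lengths, areas and connectivity unchanged). The outline is a single polygon with 12 vertices. Extrusion per mm of travel: 0.4 × 0.32 / (π × 0.875²) = 0.053216. Accumulating E over each segment gives final E = 3.1416.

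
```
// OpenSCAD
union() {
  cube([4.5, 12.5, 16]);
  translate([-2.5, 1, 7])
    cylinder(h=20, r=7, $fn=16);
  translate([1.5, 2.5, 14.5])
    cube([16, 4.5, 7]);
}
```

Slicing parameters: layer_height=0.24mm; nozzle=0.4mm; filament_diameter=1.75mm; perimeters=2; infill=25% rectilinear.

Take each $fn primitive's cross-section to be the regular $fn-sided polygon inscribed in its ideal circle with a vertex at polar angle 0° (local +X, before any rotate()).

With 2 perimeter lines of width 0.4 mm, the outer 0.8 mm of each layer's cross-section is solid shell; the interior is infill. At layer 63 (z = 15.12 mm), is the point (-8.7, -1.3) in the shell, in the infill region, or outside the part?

At z = 15.12 mm: the cube (footprint 4.5×12.5) is included at this height; the r=7 cylinder at (-2.5, 1) gives a regular 16-gon of circumradius 7 (constant along its height); the cube at (1.5, 2.5) is present — its section is the full 16×4.5 rectangle; Combining (union): the regions partially overlap (shared area 38.53 mm²), so overlapping operands fuse into one piece — 1 connected region. Overall, the cross-section is a single solid region. The nearest boundary edge runs (-8.97, -1.68)→(-9.50, 1.00); distance from the point to it = 0.34 mm. The point is inside the cross-section, 0.34 mm from the nearest boundary — within the 0.8 mm shell band (2 × 0.4).

shell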